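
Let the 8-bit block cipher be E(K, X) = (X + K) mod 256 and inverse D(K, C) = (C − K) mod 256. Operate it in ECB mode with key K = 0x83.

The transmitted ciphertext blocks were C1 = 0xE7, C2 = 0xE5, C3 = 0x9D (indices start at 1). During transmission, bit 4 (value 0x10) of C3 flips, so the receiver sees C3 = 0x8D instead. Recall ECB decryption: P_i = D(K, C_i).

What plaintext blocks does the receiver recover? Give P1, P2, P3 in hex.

P1 = 0x64, P2 = 0x62, P3 = 0x0A

Only C3 changed, to 0x8D. In ECB, a change in C_i affects only P_i. Decrypting the received ciphertext:
P1: D(K, 0xE7) = 0x64.
P2: D(K, 0xE5) = 0x62.
P3: D(K, 0x8D) = 0x0A.
Blocks that differ from the original plaintext: P3.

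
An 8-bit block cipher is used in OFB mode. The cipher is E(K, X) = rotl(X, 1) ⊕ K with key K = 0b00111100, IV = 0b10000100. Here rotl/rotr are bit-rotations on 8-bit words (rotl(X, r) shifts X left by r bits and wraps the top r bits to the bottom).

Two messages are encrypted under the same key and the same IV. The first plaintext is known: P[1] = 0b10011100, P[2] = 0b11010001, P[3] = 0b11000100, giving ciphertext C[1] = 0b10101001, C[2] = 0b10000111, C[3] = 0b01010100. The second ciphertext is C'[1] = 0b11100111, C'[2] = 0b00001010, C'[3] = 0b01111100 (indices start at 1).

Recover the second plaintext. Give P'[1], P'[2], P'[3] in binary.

In OFB with a reused IV, both messages share the same keystream S_i, so C_i ⊕ C'_i = P_i ⊕ P'_i and thus P'_i = P_i ⊕ C_i ⊕ C'_i.
P'[1]: 0b10011100 ⊕ 0b10101001 ⊕ 0b11100111 = 0b11010010.
P'[2]: 0b11010001 ⊕ 0b10000111 ⊕ 0b00001010 = 0b01011100.
P'[3]: 0b11000100 ⊕ 0b01010100 ⊕ 0b01111100 = 0b11101100.

P'[1] = 0b11010010, P'[2] = 0b01011100, P'[3] = 0b11101100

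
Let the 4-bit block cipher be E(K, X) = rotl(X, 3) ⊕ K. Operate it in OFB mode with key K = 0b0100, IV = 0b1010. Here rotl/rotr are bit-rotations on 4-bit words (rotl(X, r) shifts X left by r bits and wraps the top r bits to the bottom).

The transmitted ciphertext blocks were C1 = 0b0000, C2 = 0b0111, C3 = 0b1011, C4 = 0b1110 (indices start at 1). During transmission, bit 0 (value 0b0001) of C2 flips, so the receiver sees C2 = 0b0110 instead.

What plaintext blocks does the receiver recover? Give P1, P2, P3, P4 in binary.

P1 = 0b0001, P2 = 0b1010, P3 = 0b1001, P4 = 0b1011

OFB decryption: S_i = E(K, S_{i−1}) with S_{0} = IV; P_i = C_i ⊕ S_i.
Only C2 changed, to 0b0110. In OFB, a change in C_i flips the same bit in P_i only; the keystream is unaffected. Decrypting the received ciphertext:
P1: S = E(K, 0b1010) = 0b0001; 0b0000 ⊕ 0b0001 = 0b0001.
P2: S = E(K, 0b0001) = 0b1100; 0b0110 ⊕ 0b1100 = 0b1010.
P3: S = E(K, 0b1100) = 0b0010; 0b1011 ⊕ 0b0010 = 0b1001.
P4: S = E(K, 0b0010) = 0b0101; 0b1110 ⊕ 0b0101 = 0b1011.
Blocks that differ from the original plaintext: P2.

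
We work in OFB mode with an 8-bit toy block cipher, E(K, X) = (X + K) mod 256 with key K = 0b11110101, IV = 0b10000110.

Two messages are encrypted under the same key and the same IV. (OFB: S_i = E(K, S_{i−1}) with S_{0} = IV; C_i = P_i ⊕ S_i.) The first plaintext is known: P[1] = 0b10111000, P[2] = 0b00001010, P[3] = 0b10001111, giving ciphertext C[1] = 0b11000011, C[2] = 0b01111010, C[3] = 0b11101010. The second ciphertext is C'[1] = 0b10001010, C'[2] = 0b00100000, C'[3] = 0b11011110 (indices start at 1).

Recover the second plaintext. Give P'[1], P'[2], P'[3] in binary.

P'[1] = 0b11110001, P'[2] = 0b01010000, P'[3] = 0b10111011

In OFB with a reused IV, both messages share the same keystream S_i, so C_i ⊕ C'_i = P_i ⊕ P'_i and thus P'_i = P_i ⊕ C_i ⊕ C'_i.
P'[1]: 0b10111000 ⊕ 0b11000011 ⊕ 0b10001010 = 0b11110001.
P'[2]: 0b00001010 ⊕ 0b01111010 ⊕ 0b00100000 = 0b01010000.
P'[3]: 0b10001111 ⊕ 0b11101010 ⊕ 0b11011110 = 0b10111011.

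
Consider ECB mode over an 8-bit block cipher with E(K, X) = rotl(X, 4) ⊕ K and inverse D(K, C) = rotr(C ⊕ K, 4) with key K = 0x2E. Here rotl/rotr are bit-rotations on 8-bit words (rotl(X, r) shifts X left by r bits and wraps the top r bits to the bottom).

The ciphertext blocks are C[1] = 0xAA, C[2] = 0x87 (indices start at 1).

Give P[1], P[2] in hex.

ECB decryption: P_i = D(K, C_i).
P[1]: D(K, 0xAA) = 0x48.
P[2]: D(K, 0x87) = 0x9A.

P[1] = 0x48, P[2] = 0x9A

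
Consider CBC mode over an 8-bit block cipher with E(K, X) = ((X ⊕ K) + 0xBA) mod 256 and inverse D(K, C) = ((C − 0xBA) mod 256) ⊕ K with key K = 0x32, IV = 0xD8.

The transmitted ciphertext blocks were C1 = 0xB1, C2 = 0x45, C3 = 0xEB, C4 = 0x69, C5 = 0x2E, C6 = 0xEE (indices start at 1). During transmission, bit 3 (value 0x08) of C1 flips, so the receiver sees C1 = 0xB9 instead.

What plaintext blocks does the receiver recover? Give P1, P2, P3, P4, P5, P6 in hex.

CBC decryption: P_i = D(K, C_i) ⊕ C_{i−1}, with C_{0} = IV.
Only C1 changed, to 0xB9. In CBC, a change in C_i garbles P_i and flips the same bit in P_{i+1}. Decrypting the received ciphertext:
P1: D(K, 0xB9) = 0xCD; 0xCD ⊕ 0xD8 = 0x15.
P2: D(K, 0x45) = 0xB9; 0xB9 ⊕ 0xB9 = 0x00.
P3: D(K, 0xEB) = 0x03; 0x03 ⊕ 0x45 = 0x46.
P4: D(K, 0x69) = 0x9D; 0x9D ⊕ 0xEB = 0x76.
P5: D(K, 0x2E) = 0x46; 0x46 ⊕ 0x69 = 0x2F.
P6: D(K, 0xEE) = 0x06; 0x06 ⊕ 0x2E = 0x28.
Blocks that differ from the original plaintext: P1, P2.

P1 = 0x15, P2 = 0x00, P3 = 0x46, P4 = 0x76, P5 = 0x2F, P6 = 0x28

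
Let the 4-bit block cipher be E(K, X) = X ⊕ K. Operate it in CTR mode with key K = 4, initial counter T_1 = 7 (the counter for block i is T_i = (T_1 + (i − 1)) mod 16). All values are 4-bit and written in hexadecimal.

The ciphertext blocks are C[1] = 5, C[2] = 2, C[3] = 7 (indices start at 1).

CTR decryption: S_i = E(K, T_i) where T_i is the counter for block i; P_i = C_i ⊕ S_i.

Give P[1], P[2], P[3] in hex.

P[1]: T = 7, S = E(K, T) = 3; 5 ⊕ 3 = 6.
P[2]: T = 8, S = E(K, T) = C; 2 ⊕ C = E.
P[3]: T = 9, S = E(K, T) = D; 7 ⊕ D = A.

P[1] = 6, P[2] = E, P[3] = A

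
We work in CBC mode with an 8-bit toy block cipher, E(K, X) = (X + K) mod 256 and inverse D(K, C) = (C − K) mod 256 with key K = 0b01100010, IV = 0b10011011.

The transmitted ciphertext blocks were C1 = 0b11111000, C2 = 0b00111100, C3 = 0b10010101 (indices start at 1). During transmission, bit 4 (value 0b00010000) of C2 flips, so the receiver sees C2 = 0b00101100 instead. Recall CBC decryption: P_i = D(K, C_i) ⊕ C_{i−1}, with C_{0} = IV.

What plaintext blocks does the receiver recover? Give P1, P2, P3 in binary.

Only C2 changed, to 0b00101100. In CBC, a change in C_i garbles P_i and flips the same bit in P_{i+1}. Decrypting the received ciphertext:
P1: D(K, 0b11111000) = 0b10010110; 0b10010110 ⊕ 0b10011011 = 0b00001101.
P2: D(K, 0b00101100) = 0b11001010; 0b11001010 ⊕ 0b11111000 = 0b00110010.
P3: D(K, 0b10010101) = 0b00110011; 0b00110011 ⊕ 0b00101100 = 0b00011111.
Blocks that differ from the original plaintext: P2, P3.

P1 = 0b00001101, P2 = 0b00110010, P3 = 0b00011111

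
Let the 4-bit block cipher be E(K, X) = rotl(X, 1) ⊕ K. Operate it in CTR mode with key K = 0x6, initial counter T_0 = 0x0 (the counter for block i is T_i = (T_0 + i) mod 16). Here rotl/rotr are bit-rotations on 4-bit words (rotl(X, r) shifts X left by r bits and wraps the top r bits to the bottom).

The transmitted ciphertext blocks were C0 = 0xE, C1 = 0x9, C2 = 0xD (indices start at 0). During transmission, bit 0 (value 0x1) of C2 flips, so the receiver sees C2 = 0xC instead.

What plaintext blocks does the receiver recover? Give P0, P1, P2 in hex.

CTR decryption: S_i = E(K, T_i) where T_i is the counter for block i; P_i = C_i ⊕ S_i.
Only C2 changed, to 0xC. In CTR, a change in C_i flips the same bit in P_i only; the keystream is unaffected. Decrypting the received ciphertext:
P0: T = 0x0, S = E(K, T) = 0x6; 0xE ⊕ 0x6 = 0x8.
P1: T = 0x1, S = E(K, T) = 0x4; 0x9 ⊕ 0x4 = 0xD.
P2: T = 0x2, S = E(K, T) = 0x2; 0xC ⊕ 0x2 = 0xE.
Blocks that differ from the original plaintext: P2.

P0 = 0x8, P1 = 0xD, P2 = 0xE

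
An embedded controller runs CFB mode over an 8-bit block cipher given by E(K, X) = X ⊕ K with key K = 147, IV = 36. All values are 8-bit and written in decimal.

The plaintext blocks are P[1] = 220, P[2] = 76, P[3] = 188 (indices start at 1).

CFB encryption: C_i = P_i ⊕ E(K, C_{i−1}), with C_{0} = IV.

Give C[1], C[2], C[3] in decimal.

C[1] = 107, C[2] = 180, C[3] = 155

C[1]: E(K, 36) = 183; 220 ⊕ 183 = 107.
C[2]: E(K, 107) = 248; 76 ⊕ 248 = 180.
C[3]: E(K, 180) = 39; 188 ⊕ 39 = 155.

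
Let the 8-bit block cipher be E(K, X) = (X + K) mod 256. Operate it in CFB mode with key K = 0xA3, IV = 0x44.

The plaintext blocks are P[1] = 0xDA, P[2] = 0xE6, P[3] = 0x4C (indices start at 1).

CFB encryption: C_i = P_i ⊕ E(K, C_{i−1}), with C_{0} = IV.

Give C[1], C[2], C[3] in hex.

C[1] = 0x3D, C[2] = 0x06, C[3] = 0xE5

C[1]: E(K, 0x44) = 0xE7; 0xDA ⊕ 0xE7 = 0x3D.
C[2]: E(K, 0x3D) = 0xE0; 0xE6 ⊕ 0xE0 = 0x06.
C[3]: E(K, 0x06) = 0xA9; 0x4C ⊕ 0xA9 = 0xE5.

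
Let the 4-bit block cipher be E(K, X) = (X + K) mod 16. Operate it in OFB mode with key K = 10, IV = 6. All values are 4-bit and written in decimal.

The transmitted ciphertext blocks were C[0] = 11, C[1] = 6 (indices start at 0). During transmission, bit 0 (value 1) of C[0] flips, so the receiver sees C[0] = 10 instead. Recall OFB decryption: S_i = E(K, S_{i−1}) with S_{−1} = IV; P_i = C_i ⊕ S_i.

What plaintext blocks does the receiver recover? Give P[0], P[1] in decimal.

Only C[0] changed, to 10. In OFB, a change in C_i flips the same bit in P_i only; the keystream is unaffected. Decrypting the received ciphertext:
P[0]: S = E(K, 6) = 0; 10 ⊕ 0 = 10.
P[1]: S = E(K, 0) = 10; 6 ⊕ 10 = 12.
Blocks that differ from the original plaintext: P[0].

P[0] = 10, P[1] = 12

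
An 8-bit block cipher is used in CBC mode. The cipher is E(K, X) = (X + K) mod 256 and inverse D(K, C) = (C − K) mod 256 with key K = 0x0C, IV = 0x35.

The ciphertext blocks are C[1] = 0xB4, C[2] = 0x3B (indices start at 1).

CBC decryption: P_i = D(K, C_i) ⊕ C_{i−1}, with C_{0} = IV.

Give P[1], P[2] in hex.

P[1] = 0x9D, P[2] = 0x9B

P[1]: D(K, 0xB4) = 0xA8; 0xA8 ⊕ 0x35 = 0x9D.
P[2]: D(K, 0x3B) = 0x2F; 0x2F ⊕ 0xB4 = 0x9B.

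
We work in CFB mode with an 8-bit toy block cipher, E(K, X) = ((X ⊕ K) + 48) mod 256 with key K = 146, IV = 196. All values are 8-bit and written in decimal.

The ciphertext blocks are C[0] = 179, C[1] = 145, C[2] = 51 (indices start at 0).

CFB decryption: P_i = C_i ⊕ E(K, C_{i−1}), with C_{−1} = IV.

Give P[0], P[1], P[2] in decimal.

P[0]: E(K, 196) = 134; 179 ⊕ 134 = 53.
P[1]: E(K, 179) = 81; 145 ⊕ 81 = 192.
P[2]: E(K, 145) = 51; 51 ⊕ 51 = 0.

P[0] = 53, P[1] = 192, P[2] = 0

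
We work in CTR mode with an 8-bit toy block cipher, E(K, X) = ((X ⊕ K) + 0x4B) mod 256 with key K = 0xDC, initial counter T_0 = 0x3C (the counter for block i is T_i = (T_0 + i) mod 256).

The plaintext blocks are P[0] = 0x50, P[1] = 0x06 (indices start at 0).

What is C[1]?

CTR encryption: S_i = E(K, T_i) where T_i is the counter for block i; C_i = P_i ⊕ S_i.
C[0]: T = 0x3C, S = E(K, T) = 0x2B; 0x50 ⊕ 0x2B = 0x7B.
C[1]: T = 0x3D, S = E(K, T) = 0x2C; 0x06 ⊕ 0x2C = 0x2A.

C[1] = 0x2A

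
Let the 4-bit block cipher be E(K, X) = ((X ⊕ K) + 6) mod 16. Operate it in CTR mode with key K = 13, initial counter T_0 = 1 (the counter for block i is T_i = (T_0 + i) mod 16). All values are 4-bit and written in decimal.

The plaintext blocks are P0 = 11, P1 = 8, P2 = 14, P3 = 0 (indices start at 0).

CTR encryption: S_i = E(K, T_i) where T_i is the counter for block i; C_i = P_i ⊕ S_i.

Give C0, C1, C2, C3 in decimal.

C0 = 9, C1 = 13, C2 = 10, C3 = 15

C0: T = 1, S = E(K, T) = 2; 11 ⊕ 2 = 9.
C1: T = 2, S = E(K, T) = 5; 8 ⊕ 5 = 13.
C2: T = 3, S = E(K, T) = 4; 14 ⊕ 4 = 10.
C3: T = 4, S = E(K, T) = 15; 0 ⊕ 15 = 15.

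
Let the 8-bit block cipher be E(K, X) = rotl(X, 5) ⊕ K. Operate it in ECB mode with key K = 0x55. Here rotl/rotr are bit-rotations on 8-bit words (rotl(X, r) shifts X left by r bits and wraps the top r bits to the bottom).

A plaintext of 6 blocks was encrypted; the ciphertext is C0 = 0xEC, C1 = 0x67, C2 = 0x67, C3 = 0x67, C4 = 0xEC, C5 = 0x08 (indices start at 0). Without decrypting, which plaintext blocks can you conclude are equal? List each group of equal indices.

P0 = P4; P1 = P2 = P3

ECB encrypts each block independently with the same key, so equal ciphertext blocks imply equal plaintext blocks.
C0 = C4 = 0xEC, so P0 = P4.
C1 = C2 = C3 = 0x67, so P1 = P2 = P3.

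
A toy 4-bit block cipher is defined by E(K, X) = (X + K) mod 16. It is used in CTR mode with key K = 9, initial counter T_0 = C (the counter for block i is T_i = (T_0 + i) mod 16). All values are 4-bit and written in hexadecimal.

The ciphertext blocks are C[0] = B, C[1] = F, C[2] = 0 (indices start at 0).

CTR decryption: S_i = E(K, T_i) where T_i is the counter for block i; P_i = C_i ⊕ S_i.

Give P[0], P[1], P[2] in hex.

P[0]: T = C, S = E(K, T) = 5; B ⊕ 5 = E.
P[1]: T = D, S = E(K, T) = 6; F ⊕ 6 = 9.
P[2]: T = E, S = E(K, T) = 7; 0 ⊕ 7 = 7.

P[0] = E, P[1] = 9, P[2] = 7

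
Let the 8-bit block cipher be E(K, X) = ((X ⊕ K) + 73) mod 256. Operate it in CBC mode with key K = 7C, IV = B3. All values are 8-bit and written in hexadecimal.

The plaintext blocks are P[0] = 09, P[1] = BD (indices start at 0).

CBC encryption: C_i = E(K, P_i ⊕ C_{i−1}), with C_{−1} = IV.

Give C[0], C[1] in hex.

C[0] = 39, C[1] = 6B

C[0]: P[0] ⊕ B3 = BA; E(K, BA) = 39.
C[1]: P[1] ⊕ 39 = 84; E(K, 84) = 6B.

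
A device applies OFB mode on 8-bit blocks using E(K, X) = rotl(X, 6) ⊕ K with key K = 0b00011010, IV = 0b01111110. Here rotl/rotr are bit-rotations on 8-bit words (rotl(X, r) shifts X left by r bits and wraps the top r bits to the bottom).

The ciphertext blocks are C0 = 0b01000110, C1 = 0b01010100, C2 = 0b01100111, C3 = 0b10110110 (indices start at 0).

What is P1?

P1 = 0b00101111

OFB decryption: S_i = E(K, S_{i−1}) with S_{−1} = IV; P_i = C_i ⊕ S_i.
P0: S = E(K, 0b01111110) = 0b10000101; 0b01000110 ⊕ 0b10000101 = 0b11000011.
P1: S = E(K, 0b10000101) = 0b01111011; 0b01010100 ⊕ 0b01111011 = 0b00101111.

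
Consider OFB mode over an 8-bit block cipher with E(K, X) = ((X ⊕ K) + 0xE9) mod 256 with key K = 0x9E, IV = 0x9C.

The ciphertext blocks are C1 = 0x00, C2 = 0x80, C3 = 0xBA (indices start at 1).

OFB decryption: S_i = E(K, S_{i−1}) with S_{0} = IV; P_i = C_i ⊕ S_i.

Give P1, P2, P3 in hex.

P1 = 0xEB, P2 = 0xDE, P3 = 0x13

P1: S = E(K, 0x9C) = 0xEB; 0x00 ⊕ 0xEB = 0xEB.
P2: S = E(K, 0xEB) = 0x5E; 0x80 ⊕ 0x5E = 0xDE.
P3: S = E(K, 0x5E) = 0xA9; 0xBA ⊕ 0xA9 = 0x13.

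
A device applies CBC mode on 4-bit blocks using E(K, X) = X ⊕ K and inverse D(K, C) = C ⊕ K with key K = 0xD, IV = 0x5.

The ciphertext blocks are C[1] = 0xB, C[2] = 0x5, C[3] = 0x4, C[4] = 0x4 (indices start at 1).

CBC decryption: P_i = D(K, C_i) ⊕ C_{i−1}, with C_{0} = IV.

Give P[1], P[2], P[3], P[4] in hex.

P[1] = 0x3, P[2] = 0x3, P[3] = 0xC, P[4] = 0xD

P[1]: D(K, 0xB) = 0x6; 0x6 ⊕ 0x5 = 0x3.
P[2]: D(K, 0x5) = 0x8; 0x8 ⊕ 0xB = 0x3.
P[3]: D(K, 0x4) = 0x9; 0x9 ⊕ 0x5 = 0xC.
P[4]: D(K, 0x4) = 0x9; 0x9 ⊕ 0x4 = 0xD.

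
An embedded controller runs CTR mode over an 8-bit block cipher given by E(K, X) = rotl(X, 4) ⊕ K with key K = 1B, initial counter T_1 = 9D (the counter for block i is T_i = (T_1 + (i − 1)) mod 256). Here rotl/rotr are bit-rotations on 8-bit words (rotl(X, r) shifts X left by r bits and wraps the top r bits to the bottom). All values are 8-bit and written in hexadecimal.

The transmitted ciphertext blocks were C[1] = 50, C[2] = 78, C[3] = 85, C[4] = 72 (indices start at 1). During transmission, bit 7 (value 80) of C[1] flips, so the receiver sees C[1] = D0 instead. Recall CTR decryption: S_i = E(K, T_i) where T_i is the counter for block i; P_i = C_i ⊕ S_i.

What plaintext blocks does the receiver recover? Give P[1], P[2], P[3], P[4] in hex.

Only C[1] changed, to D0. In CTR, a change in C_i flips the same bit in P_i only; the keystream is unaffected. Decrypting the received ciphertext:
P[1]: T = 9D, S = E(K, T) = C2; D0 ⊕ C2 = 12.
P[2]: T = 9E, S = E(K, T) = F2; 78 ⊕ F2 = 8A.
P[3]: T = 9F, S = E(K, T) = E2; 85 ⊕ E2 = 67.
P[4]: T = A0, S = E(K, T) = 11; 72 ⊕ 11 = 63.
Blocks that differ from the original plaintext: P[1].

P[1] = 12, P[2] = 8A, P[3] = 67, P[4] = 63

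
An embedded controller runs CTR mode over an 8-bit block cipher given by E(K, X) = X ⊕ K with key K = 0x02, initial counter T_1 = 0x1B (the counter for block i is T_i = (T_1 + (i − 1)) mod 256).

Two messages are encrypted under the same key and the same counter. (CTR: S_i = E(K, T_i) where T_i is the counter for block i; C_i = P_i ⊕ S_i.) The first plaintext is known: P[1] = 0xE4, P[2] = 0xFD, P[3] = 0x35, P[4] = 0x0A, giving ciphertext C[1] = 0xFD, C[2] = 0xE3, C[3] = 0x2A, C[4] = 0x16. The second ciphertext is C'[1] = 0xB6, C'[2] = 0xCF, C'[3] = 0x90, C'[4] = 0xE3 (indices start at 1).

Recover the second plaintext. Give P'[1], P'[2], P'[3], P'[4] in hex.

P'[1] = 0xAF, P'[2] = 0xD1, P'[3] = 0x8F, P'[4] = 0xFF

In CTR with a reused counter, both messages share the same keystream S_i, so C_i ⊕ C'_i = P_i ⊕ P'_i and thus P'_i = P_i ⊕ C_i ⊕ C'_i.
P'[1]: 0xE4 ⊕ 0xFD ⊕ 0xB6 = 0xAF.
P'[2]: 0xFD ⊕ 0xE3 ⊕ 0xCF = 0xD1.
P'[3]: 0x35 ⊕ 0x2A ⊕ 0x90 = 0x8F.
P'[4]: 0x0A ⊕ 0x16 ⊕ 0xE3 = 0xFF.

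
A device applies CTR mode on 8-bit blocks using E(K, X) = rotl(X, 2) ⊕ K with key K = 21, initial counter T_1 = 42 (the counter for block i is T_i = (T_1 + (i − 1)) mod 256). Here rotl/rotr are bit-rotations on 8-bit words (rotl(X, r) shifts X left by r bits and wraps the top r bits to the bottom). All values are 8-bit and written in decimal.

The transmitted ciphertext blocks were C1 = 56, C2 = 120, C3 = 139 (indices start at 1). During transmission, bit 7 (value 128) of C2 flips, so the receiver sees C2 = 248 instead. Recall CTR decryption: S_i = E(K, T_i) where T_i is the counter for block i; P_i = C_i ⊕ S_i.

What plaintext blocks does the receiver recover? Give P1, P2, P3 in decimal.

Only C2 changed, to 248. In CTR, a change in C_i flips the same bit in P_i only; the keystream is unaffected. Decrypting the received ciphertext:
P1: T = 42, S = E(K, T) = 189; 56 ⊕ 189 = 133.
P2: T = 43, S = E(K, T) = 185; 248 ⊕ 185 = 65.
P3: T = 44, S = E(K, T) = 165; 139 ⊕ 165 = 46.
Blocks that differ from the original plaintext: P2.

P1 = 133, P2 = 65, P3 = 46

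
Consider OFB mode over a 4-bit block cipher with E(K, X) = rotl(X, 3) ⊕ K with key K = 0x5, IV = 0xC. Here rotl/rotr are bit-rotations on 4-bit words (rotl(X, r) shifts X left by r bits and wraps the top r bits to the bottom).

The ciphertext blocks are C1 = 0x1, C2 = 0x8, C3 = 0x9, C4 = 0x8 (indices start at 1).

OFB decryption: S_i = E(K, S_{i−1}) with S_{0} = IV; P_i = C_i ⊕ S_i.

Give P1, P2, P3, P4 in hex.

P1: S = E(K, 0xC) = 0x3; 0x1 ⊕ 0x3 = 0x2.
P2: S = E(K, 0x3) = 0xC; 0x8 ⊕ 0xC = 0x4.
P3: S = E(K, 0xC) = 0x3; 0x9 ⊕ 0x3 = 0xA.
P4: S = E(K, 0x3) = 0xC; 0x8 ⊕ 0xC = 0x4.

P1 = 0x2, P2 = 0x4, P3 = 0xA, P4 = 0x4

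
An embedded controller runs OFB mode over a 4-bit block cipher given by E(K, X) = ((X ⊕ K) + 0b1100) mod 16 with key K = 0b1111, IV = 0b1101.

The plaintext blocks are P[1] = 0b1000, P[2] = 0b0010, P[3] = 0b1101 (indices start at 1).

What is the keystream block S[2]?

OFB encryption: S_i = E(K, S_{i−1}) with S_{0} = IV; C_i = P_i ⊕ S_i.
C[1]: S = E(K, 0b1101) = 0b1110; 0b1000 ⊕ 0b1110 = 0b0110.
C[2]: S = E(K, 0b1110) = 0b1101; 0b0010 ⊕ 0b1101 = 0b1111.
So S[2] = 0b1101.

0b1101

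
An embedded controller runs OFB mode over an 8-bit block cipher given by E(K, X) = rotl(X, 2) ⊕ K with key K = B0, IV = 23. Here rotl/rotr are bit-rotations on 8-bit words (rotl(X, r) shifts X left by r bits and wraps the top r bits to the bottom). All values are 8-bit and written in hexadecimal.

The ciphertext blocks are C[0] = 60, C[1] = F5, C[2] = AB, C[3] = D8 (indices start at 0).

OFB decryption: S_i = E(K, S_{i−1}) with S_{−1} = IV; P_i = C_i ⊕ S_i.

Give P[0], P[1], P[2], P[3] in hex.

P[0]: S = E(K, 23) = 3C; 60 ⊕ 3C = 5C.
P[1]: S = E(K, 3C) = 40; F5 ⊕ 40 = B5.
P[2]: S = E(K, 40) = B1; AB ⊕ B1 = 1A.
P[3]: S = E(K, B1) = 76; D8 ⊕ 76 = AE.

P[0] = 5C, P[1] = B5, P[2] = 1A, P[3] = AE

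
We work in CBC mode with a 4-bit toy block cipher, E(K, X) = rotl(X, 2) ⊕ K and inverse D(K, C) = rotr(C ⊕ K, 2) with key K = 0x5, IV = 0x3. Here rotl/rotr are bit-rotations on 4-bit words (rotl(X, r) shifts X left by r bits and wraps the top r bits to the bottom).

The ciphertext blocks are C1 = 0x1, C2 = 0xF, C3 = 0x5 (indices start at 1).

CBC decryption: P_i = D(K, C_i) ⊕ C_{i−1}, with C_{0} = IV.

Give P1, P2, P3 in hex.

P1: D(K, 0x1) = 0x1; 0x1 ⊕ 0x3 = 0x2.
P2: D(K, 0xF) = 0xA; 0xA ⊕ 0x1 = 0xB.
P3: D(K, 0x5) = 0x0; 0x0 ⊕ 0xF = 0xF.

P1 = 0x2, P2 = 0xB, P3 = 0xF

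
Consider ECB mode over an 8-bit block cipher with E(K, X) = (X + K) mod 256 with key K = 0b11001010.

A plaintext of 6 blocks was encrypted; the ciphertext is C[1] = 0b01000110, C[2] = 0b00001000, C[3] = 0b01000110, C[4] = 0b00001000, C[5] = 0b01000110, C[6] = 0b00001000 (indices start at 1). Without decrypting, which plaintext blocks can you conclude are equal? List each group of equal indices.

P[1] = P[3] = P[5]; P[2] = P[4] = P[6]

ECB encrypts each block independently with the same key, so equal ciphertext blocks imply equal plaintext blocks.
C[1] = C[3] = C[5] = 0b01000110, so P[1] = P[3] = P[5].
C[2] = C[4] = C[6] = 0b00001000, so P[2] = P[4] = P[6].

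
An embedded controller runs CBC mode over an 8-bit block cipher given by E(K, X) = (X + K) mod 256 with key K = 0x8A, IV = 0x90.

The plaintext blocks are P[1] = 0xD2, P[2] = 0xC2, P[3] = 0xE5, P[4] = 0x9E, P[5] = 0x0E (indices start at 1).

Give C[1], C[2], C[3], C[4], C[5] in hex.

CBC encryption: C_i = E(K, P_i ⊕ C_{i−1}), with C_{0} = IV.
C[1]: P[1] ⊕ 0x90 = 0x42; E(K, 0x42) = 0xCC.
C[2]: P[2] ⊕ 0xCC = 0x0E; E(K, 0x0E) = 0x98.
C[3]: P[3] ⊕ 0x98 = 0x7D; E(K, 0x7D) = 0x07.
C[4]: P[4] ⊕ 0x07 = 0x99; E(K, 0x99) = 0x23.
C[5]: P[5] ⊕ 0x23 = 0x2D; E(K, 0x2D) = 0xB7.

C[1] = 0xCC, C[2] = 0x98, C[3] = 0x07, C[4] = 0x23, C[5] = 0xB7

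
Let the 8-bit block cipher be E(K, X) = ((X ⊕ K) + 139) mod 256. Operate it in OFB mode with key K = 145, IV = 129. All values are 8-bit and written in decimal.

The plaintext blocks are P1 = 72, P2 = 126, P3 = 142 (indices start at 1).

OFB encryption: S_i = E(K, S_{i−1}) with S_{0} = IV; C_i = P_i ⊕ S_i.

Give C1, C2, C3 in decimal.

C1 = 211, C2 = 235, C3 = 1

C1: S = E(K, 129) = 155; 72 ⊕ 155 = 211.
C2: S = E(K, 155) = 149; 126 ⊕ 149 = 235.
C3: S = E(K, 149) = 143; 142 ⊕ 143 = 1.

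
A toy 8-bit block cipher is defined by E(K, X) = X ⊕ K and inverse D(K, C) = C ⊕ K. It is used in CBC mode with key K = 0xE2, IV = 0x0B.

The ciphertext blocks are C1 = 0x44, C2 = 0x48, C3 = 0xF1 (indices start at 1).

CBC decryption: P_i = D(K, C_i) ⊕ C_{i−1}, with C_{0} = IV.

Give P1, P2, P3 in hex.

P1 = 0xAD, P2 = 0xEE, P3 = 0x5B

P1: D(K, 0x44) = 0xA6; 0xA6 ⊕ 0x0B = 0xAD.
P2: D(K, 0x48) = 0xAA; 0xAA ⊕ 0x44 = 0xEE.
P3: D(K, 0xF1) = 0x13; 0x13 ⊕ 0x48 = 0x5B.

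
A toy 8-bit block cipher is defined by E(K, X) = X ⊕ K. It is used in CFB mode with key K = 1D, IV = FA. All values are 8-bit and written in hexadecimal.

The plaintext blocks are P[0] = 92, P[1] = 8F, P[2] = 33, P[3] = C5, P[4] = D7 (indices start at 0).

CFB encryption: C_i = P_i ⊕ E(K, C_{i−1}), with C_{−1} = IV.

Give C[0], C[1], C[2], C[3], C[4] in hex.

C[0]: E(K, FA) = E7; 92 ⊕ E7 = 75.
C[1]: E(K, 75) = 68; 8F ⊕ 68 = E7.
C[2]: E(K, E7) = FA; 33 ⊕ FA = C9.
C[3]: E(K, C9) = D4; C5 ⊕ D4 = 11.
C[4]: E(K, 11) = 0C; D7 ⊕ 0C = DB.

C[0] = 75, C[1] = E7, C[2] = C9, C[3] = 11, C[4] = DB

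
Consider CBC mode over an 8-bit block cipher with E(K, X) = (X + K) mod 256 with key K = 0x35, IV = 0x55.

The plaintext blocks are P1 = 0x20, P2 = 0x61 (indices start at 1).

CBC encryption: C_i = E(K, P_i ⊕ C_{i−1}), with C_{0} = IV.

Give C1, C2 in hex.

C1 = 0xAA, C2 = 0x00

C1: P1 ⊕ 0x55 = 0x75; E(K, 0x75) = 0xAA.
C2: P2 ⊕ 0xAA = 0xCB; E(K, 0xCB) = 0x00.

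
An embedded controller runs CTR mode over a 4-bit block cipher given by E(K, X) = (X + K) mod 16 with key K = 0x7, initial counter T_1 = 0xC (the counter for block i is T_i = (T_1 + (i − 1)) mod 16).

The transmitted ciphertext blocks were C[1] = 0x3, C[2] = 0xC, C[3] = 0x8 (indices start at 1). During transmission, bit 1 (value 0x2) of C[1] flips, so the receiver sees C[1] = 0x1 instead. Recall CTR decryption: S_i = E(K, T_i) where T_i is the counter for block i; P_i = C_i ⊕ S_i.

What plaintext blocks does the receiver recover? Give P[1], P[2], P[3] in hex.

Only C[1] changed, to 0x1. In CTR, a change in C_i flips the same bit in P_i only; the keystream is unaffected. Decrypting the received ciphertext:
P[1]: T = 0xC, S = E(K, T) = 0x3; 0x1 ⊕ 0x3 = 0x2.
P[2]: T = 0xD, S = E(K, T) = 0x4; 0xC ⊕ 0x4 = 0x8.
P[3]: T = 0xE, S = E(K, T) = 0x5; 0x8 ⊕ 0x5 = 0xD.
Blocks that differ from the original plaintext: P[1].

P[1] = 0x2, P[2] = 0x8, P[3] = 0xD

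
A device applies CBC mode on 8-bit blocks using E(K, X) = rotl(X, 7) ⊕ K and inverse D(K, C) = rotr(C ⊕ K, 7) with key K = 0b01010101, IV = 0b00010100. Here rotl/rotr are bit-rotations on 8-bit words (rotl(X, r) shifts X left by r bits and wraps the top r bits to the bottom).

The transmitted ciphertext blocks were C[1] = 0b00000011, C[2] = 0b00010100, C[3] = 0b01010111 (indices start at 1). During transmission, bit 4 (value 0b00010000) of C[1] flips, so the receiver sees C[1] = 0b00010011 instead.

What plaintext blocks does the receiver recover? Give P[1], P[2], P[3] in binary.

CBC decryption: P_i = D(K, C_i) ⊕ C_{i−1}, with C_{0} = IV.
Only C[1] changed, to 0b00010011. In CBC, a change in C_i garbles P_i and flips the same bit in P_{i+1}. Decrypting the received ciphertext:
P[1]: D(K, 0b00010011) = 0b10001100; 0b10001100 ⊕ 0b00010100 = 0b10011000.
P[2]: D(K, 0b00010100) = 0b10000010; 0b10000010 ⊕ 0b00010011 = 0b10010001.
P[3]: D(K, 0b01010111) = 0b00000100; 0b00000100 ⊕ 0b00010100 = 0b00010000.
Blocks that differ from the original plaintext: P[1], P[2].

P[1] = 0b10011000, P[2] = 0b10010001, P[3] = 0b00010000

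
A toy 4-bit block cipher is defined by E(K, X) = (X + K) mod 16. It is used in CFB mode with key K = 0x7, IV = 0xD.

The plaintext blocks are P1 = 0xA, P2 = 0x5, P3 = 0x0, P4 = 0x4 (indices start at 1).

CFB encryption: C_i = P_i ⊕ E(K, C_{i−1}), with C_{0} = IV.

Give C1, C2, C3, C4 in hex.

C1 = 0xE, C2 = 0x0, C3 = 0x7, C4 = 0xA

C1: E(K, 0xD) = 0x4; 0xA ⊕ 0x4 = 0xE.
C2: E(K, 0xE) = 0x5; 0x5 ⊕ 0x5 = 0x0.
C3: E(K, 0x0) = 0x7; 0x0 ⊕ 0x7 = 0x7.
C4: E(K, 0x7) = 0xE; 0x4 ⊕ 0xE = 0xA.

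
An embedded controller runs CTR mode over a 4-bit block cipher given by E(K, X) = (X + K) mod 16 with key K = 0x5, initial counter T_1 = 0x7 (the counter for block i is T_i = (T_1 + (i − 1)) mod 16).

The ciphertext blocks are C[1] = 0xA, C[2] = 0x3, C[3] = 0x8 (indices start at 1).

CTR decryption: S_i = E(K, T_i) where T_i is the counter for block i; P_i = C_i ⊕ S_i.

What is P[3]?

P[3]: T = 0x9, S = E(K, T) = 0xE; 0x8 ⊕ 0xE = 0x6.

P[3] = 0x6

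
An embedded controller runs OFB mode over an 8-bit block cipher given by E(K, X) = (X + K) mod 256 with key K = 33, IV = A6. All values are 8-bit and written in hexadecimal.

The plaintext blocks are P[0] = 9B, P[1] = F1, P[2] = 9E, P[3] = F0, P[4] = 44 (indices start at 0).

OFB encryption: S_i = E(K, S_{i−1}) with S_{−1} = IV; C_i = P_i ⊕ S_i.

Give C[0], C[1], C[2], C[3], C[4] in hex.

C[0]: S = E(K, A6) = D9; 9B ⊕ D9 = 42.
C[1]: S = E(K, D9) = 0C; F1 ⊕ 0C = FD.
C[2]: S = E(K, 0C) = 3F; 9E ⊕ 3F = A1.
C[3]: S = E(K, 3F) = 72; F0 ⊕ 72 = 82.
C[4]: S = E(K, 72) = A5; 44 ⊕ A5 = E1.

C[0] = 42, C[1] = FD, C[2] = A1, C[3] = 82, C[4] = E1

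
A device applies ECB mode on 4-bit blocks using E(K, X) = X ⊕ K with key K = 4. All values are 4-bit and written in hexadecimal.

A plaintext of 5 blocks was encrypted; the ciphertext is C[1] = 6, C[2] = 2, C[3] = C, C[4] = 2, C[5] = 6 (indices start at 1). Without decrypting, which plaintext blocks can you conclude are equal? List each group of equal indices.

P[1] = P[5]; P[2] = P[4]

ECB encrypts each block independently with the same key, so equal ciphertext blocks imply equal plaintext blocks.
C[1] = C[5] = 6, so P[1] = P[5].
C[2] = C[4] = 2, so P[2] = P[4].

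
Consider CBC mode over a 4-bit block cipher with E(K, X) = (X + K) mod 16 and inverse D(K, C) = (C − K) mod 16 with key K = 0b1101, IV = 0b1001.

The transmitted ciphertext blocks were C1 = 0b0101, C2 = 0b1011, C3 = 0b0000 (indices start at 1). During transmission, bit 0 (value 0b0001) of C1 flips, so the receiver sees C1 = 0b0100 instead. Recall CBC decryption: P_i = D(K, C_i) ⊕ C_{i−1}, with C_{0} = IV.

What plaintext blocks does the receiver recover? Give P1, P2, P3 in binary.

P1 = 0b1110, P2 = 0b1010, P3 = 0b1000

Only C1 changed, to 0b0100. In CBC, a change in C_i garbles P_i and flips the same bit in P_{i+1}. Decrypting the received ciphertext:
P1: D(K, 0b0100) = 0b0111; 0b0111 ⊕ 0b1001 = 0b1110.
P2: D(K, 0b1011) = 0b1110; 0b1110 ⊕ 0b0100 = 0b1010.
P3: D(K, 0b0000) = 0b0011; 0b0011 ⊕ 0b1011 = 0b1000.
Blocks that differ from the original plaintext: P1, P2.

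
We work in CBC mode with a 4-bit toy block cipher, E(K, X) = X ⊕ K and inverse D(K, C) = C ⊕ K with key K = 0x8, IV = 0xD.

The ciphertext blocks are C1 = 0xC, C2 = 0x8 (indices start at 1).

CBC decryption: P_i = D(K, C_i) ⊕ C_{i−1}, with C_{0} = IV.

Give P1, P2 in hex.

P1: D(K, 0xC) = 0x4; 0x4 ⊕ 0xD = 0x9.
P2: D(K, 0x8) = 0x0; 0x0 ⊕ 0xC = 0xC.

P1 = 0x9, P2 = 0xC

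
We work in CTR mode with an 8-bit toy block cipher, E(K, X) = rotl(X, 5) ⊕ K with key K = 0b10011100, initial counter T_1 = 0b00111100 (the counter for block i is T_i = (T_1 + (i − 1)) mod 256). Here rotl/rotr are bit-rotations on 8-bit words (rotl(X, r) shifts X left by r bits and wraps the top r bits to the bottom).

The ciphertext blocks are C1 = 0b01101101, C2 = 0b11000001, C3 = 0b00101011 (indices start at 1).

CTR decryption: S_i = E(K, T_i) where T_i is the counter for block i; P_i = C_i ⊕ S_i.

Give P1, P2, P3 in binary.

P1: T = 0b00111100, S = E(K, T) = 0b00011011; 0b01101101 ⊕ 0b00011011 = 0b01110110.
P2: T = 0b00111101, S = E(K, T) = 0b00111011; 0b11000001 ⊕ 0b00111011 = 0b11111010.
P3: T = 0b00111110, S = E(K, T) = 0b01011011; 0b00101011 ⊕ 0b01011011 = 0b01110000.

P1 = 0b01110110, P2 = 0b11111010, P3 = 0b01110000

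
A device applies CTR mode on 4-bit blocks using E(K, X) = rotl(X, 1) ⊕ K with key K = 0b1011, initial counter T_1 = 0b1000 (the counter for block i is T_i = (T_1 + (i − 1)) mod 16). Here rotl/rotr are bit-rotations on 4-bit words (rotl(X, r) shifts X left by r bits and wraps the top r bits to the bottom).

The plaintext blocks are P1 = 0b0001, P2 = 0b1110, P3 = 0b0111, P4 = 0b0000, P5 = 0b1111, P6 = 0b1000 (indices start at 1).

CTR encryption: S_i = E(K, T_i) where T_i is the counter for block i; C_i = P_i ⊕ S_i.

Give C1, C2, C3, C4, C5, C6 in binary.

C1 = 0b1011, C2 = 0b0110, C3 = 0b1001, C4 = 0b1100, C5 = 0b1101, C6 = 0b1000

C1: T = 0b1000, S = E(K, T) = 0b1010; 0b0001 ⊕ 0b1010 = 0b1011.
C2: T = 0b1001, S = E(K, T) = 0b1000; 0b1110 ⊕ 0b1000 = 0b0110.
C3: T = 0b1010, S = E(K, T) = 0b1110; 0b0111 ⊕ 0b1110 = 0b1001.
C4: T = 0b1011, S = E(K, T) = 0b1100; 0b0000 ⊕ 0b1100 = 0b1100.
C5: T = 0b1100, S = E(K, T) = 0b0010; 0b1111 ⊕ 0b0010 = 0b1101.
C6: T = 0b1101, S = E(K, T) = 0b0000; 0b1000 ⊕ 0b0000 = 0b1000.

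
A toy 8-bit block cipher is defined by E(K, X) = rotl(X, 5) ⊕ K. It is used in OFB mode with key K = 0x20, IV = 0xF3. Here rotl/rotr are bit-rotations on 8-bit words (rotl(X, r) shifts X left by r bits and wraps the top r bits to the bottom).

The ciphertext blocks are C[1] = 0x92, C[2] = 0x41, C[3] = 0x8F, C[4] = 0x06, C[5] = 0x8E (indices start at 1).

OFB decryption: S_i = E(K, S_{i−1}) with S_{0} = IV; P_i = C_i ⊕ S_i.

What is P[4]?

P[4] = 0x8D

P[1]: S = E(K, 0xF3) = 0x5E; 0x92 ⊕ 0x5E = 0xCC.
P[2]: S = E(K, 0x5E) = 0xEB; 0x41 ⊕ 0xEB = 0xAA.
P[3]: S = E(K, 0xEB) = 0x5D; 0x8F ⊕ 0x5D = 0xD2.
P[4]: S = E(K, 0x5D) = 0x8B; 0x06 ⊕ 0x8B = 0x8D.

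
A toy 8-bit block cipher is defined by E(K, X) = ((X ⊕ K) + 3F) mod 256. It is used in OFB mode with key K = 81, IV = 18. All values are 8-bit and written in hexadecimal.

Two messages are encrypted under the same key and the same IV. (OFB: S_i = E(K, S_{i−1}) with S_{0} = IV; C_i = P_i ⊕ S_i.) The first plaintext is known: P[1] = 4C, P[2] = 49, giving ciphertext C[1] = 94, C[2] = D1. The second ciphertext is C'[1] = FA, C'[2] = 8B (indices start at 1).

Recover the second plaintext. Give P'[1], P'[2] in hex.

In OFB with a reused IV, both messages share the same keystream S_i, so C_i ⊕ C'_i = P_i ⊕ P'_i and thus P'_i = P_i ⊕ C_i ⊕ C'_i.
P'[1]: 4C ⊕ 94 ⊕ FA = 22.
P'[2]: 49 ⊕ D1 ⊕ 8B = 13.

P'[1] = 22, P'[2] = 13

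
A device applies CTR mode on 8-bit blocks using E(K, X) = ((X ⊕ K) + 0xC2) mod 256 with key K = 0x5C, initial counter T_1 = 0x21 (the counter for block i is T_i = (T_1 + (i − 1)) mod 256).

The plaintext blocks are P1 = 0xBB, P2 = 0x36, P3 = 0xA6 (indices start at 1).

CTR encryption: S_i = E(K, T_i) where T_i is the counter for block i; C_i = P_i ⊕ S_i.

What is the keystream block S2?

C1: T = 0x21, S = E(K, T) = 0x3F; 0xBB ⊕ 0x3F = 0x84.
C2: T = 0x22, S = E(K, T) = 0x40; 0x36 ⊕ 0x40 = 0x76.
So S2 = 0x40.

0x40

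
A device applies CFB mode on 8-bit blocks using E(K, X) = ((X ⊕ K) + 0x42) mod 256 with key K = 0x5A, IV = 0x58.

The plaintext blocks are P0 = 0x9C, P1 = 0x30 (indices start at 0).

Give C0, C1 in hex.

CFB encryption: C_i = P_i ⊕ E(K, C_{i−1}), with C_{−1} = IV.
C0: E(K, 0x58) = 0x44; 0x9C ⊕ 0x44 = 0xD8.
C1: E(K, 0xD8) = 0xC4; 0x30 ⊕ 0xC4 = 0xF4.

C0 = 0xD8, C1 = 0xF4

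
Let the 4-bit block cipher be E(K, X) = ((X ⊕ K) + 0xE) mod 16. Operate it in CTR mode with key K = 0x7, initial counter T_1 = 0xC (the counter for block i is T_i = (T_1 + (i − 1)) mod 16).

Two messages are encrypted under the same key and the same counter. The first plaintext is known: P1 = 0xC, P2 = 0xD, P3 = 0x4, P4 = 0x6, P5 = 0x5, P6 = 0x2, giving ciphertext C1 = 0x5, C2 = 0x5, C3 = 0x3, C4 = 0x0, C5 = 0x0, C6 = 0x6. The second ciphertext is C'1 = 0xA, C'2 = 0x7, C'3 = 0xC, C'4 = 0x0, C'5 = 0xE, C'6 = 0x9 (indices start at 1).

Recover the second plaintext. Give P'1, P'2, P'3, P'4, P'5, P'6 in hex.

In CTR with a reused counter, both messages share the same keystream S_i, so C_i ⊕ C'_i = P_i ⊕ P'_i and thus P'_i = P_i ⊕ C_i ⊕ C'_i.
P'1: 0xC ⊕ 0x5 ⊕ 0xA = 0x3.
P'2: 0xD ⊕ 0x5 ⊕ 0x7 = 0xF.
P'3: 0x4 ⊕ 0x3 ⊕ 0xC = 0xB.
P'4: 0x6 ⊕ 0x0 ⊕ 0x0 = 0x6.
P'5: 0x5 ⊕ 0x0 ⊕ 0xE = 0xB.
P'6: 0x2 ⊕ 0x6 ⊕ 0x9 = 0xD.

P'1 = 0x3, P'2 = 0xF, P'3 = 0xB, P'4 = 0x6, P'5 = 0xB, P'6 = 0xD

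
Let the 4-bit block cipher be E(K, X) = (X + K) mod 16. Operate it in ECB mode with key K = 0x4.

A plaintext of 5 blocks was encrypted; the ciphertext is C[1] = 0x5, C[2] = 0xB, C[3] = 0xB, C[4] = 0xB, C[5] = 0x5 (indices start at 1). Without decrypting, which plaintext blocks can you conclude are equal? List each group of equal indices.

P[1] = P[5]; P[2] = P[3] = P[4]

ECB encrypts each block independently with the same key, so equal ciphertext blocks imply equal plaintext blocks.
C[1] = C[5] = 0x5, so P[1] = P[5].
C[2] = C[3] = C[4] = 0xB, so P[2] = P[3] = P[4].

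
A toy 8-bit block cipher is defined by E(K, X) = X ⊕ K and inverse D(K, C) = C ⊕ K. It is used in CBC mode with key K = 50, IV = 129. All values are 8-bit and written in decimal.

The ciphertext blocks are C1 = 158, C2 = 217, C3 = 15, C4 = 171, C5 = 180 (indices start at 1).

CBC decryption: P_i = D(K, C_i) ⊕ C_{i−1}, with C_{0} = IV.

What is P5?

P5: D(K, 180) = 134; 134 ⊕ 171 = 45.

P5 = 45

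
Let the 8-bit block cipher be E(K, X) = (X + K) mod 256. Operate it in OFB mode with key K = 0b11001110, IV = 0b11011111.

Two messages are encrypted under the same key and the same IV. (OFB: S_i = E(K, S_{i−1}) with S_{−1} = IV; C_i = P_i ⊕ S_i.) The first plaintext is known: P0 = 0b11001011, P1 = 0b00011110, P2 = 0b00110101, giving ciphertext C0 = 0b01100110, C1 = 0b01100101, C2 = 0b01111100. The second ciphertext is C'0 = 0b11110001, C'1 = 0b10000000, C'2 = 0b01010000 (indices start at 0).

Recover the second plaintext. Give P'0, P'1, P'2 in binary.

In OFB with a reused IV, both messages share the same keystream S_i, so C_i ⊕ C'_i = P_i ⊕ P'_i and thus P'_i = P_i ⊕ C_i ⊕ C'_i.
P'0: 0b11001011 ⊕ 0b01100110 ⊕ 0b11110001 = 0b01011100.
P'1: 0b00011110 ⊕ 0b01100101 ⊕ 0b10000000 = 0b11111011.
P'2: 0b00110101 ⊕ 0b01111100 ⊕ 0b01010000 = 0b00011001.

P'0 = 0b01011100, P'1 = 0b11111011, P'2 = 0b00011001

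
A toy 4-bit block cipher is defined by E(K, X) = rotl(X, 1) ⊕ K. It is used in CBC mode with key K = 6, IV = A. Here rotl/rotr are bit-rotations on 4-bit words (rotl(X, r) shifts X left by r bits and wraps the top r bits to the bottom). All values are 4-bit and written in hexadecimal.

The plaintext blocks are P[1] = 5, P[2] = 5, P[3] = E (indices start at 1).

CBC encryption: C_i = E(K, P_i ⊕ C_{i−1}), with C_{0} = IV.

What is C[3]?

C[1]: P[1] ⊕ A = F; E(K, F) = 9.
C[2]: P[2] ⊕ 9 = C; E(K, C) = F.
C[3]: P[3] ⊕ F = 1; E(K, 1) = 4.

C[3] = 4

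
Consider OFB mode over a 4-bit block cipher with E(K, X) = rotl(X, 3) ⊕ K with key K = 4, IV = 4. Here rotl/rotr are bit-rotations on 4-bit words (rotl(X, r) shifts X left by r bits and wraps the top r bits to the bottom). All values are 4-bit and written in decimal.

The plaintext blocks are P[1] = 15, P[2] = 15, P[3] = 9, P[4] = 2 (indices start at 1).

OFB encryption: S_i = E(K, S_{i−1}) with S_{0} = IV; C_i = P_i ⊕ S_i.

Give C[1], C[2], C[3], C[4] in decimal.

C[1] = 9, C[2] = 8, C[3] = 6, C[4] = 9

C[1]: S = E(K, 4) = 6; 15 ⊕ 6 = 9.
C[2]: S = E(K, 6) = 7; 15 ⊕ 7 = 8.
C[3]: S = E(K, 7) = 15; 9 ⊕ 15 = 6.
C[4]: S = E(K, 15) = 11; 2 ⊕ 11 = 9.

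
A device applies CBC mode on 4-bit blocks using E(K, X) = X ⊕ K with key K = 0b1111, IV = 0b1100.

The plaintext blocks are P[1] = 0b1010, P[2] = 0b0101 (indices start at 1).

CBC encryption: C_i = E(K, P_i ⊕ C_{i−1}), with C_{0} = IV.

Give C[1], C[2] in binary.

C[1]: P[1] ⊕ 0b1100 = 0b0110; E(K, 0b0110) = 0b1001.
C[2]: P[2] ⊕ 0b1001 = 0b1100; E(K, 0b1100) = 0b0011.

C[1] = 0b1001, C[2] = 0b0011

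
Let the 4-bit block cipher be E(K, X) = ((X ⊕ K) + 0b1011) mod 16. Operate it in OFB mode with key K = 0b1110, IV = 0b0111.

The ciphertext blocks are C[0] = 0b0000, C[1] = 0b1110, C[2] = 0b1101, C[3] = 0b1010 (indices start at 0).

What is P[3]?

P[3] = 0b1001

OFB decryption: S_i = E(K, S_{i−1}) with S_{−1} = IV; P_i = C_i ⊕ S_i.
P[0]: S = E(K, 0b0111) = 0b0100; 0b0000 ⊕ 0b0100 = 0b0100.
P[1]: S = E(K, 0b0100) = 0b0101; 0b1110 ⊕ 0b0101 = 0b1011.
P[2]: S = E(K, 0b0101) = 0b0110; 0b1101 ⊕ 0b0110 = 0b1011.
P[3]: S = E(K, 0b0110) = 0b0011; 0b1010 ⊕ 0b0011 = 0b1001.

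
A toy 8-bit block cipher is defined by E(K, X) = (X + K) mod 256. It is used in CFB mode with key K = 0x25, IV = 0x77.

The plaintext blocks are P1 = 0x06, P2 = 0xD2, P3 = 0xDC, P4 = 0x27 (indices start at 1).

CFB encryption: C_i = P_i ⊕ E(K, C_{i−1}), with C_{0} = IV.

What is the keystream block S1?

0x9C

C1: E(K, 0x77) = 0x9C; 0x06 ⊕ 0x9C = 0x9A.
So S1 = 0x9C.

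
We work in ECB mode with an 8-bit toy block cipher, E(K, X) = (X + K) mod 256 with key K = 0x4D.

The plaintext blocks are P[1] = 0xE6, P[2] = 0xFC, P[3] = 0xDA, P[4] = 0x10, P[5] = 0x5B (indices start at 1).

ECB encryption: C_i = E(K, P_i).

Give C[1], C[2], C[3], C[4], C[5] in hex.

C[1]: E(K, 0xE6) = 0x33.
C[2]: E(K, 0xFC) = 0x49.
C[3]: E(K, 0xDA) = 0x27.
C[4]: E(K, 0x10) = 0x5D.
C[5]: E(K, 0x5B) = 0xA8.

C[1] = 0x33, C[2] = 0x49, C[3] = 0x27, C[4] = 0x5D, C[5] = 0xA8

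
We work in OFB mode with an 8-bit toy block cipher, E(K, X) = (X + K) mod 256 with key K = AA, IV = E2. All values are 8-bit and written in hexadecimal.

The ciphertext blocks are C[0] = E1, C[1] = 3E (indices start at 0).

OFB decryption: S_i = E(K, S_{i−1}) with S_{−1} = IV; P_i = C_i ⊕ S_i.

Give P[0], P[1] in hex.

P[0] = 6D, P[1] = 08

P[0]: S = E(K, E2) = 8C; E1 ⊕ 8C = 6D.
P[1]: S = E(K, 8C) = 36; 3E ⊕ 36 = 08.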